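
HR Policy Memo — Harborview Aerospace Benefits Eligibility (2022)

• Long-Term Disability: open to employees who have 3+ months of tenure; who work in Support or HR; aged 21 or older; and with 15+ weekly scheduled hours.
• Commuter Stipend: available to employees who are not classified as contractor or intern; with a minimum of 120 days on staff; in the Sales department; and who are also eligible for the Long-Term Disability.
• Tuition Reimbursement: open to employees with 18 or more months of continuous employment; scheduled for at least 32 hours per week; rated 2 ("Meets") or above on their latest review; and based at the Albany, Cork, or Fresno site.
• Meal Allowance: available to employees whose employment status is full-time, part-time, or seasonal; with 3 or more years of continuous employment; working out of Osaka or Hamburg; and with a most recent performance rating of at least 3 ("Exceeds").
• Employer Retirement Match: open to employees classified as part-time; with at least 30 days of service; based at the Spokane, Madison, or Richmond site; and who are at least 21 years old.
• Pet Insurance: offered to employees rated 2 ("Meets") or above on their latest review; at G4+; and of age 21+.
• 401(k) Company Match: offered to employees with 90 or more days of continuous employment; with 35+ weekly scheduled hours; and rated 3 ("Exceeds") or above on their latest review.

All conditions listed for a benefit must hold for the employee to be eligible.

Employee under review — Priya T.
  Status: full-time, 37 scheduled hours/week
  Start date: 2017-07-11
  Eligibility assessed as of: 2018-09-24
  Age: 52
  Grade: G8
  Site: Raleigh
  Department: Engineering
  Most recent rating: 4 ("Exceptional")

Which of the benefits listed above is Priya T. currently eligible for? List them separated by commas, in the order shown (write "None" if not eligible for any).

Pet Insurance, 401(k) Company Match

Service from 2017-07-11 to 2018-09-24: 440 days.
Long-Term Disability — service 440 days ≥ 3 months (≈90 days) ✓; dept Engineering ✗ → not eligible.
Commuter Stipend — status full-time ✓ (not excluded); service 440 days ≥ 120 days ✓; dept Engineering ✗ → not eligible.
Tuition Reimbursement — service 440 days < 18 months (≈540 days) ✗ → not eligible.
Meal Allowance — status full-time ✓; service 440 days < 3 years (≈1095 days) ✗ → not eligible.
Employer Retirement Match — status full-time ✗ (requires part-time) → not eligible.
Pet Insurance — rating 4 ≥ 2 ✓; grade G8 ≥ G4 ✓; age 52 ≥ 21 ✓ → eligible.
401(k) Company Match — service 440 days ≥ 90 days ✓; 37 hrs/wk ≥ 35 ✓; rating 4 ≥ 3 ✓ → eligible.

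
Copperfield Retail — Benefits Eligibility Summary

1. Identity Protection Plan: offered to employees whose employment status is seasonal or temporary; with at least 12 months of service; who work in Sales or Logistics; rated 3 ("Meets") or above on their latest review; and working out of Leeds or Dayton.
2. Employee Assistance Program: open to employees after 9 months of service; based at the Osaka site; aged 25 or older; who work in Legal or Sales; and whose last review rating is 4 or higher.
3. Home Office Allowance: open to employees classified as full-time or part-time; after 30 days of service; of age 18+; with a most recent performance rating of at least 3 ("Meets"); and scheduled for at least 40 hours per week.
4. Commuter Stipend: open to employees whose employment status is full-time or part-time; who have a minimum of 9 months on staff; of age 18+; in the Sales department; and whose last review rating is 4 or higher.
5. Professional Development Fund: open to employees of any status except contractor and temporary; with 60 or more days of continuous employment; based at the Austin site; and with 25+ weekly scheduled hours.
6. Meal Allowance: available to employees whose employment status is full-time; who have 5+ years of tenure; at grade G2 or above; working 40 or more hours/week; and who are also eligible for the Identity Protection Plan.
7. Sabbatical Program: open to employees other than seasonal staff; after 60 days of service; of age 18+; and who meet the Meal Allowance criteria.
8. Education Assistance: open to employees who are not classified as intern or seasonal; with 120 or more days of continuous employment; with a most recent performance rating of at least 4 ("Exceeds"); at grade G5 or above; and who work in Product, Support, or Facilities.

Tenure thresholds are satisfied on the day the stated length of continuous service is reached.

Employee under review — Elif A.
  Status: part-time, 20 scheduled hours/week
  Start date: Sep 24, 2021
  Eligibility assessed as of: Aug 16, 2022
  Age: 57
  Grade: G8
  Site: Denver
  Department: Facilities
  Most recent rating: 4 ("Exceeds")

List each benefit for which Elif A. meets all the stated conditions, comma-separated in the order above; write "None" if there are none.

Education Assistance

Service from Sep 24, 2021 to Aug 16, 2022: 326 days.
Identity Protection Plan — status part-time ✗ (requires seasonal or temporary) → not eligible.
Employee Assistance Program — service 326 days ≥ 9 months (≈270 days) ✓; site Denver ✗ (not Osaka) → not eligible.
Home Office Allowance — status part-time ✓; service 326 days ≥ 30 days ✓; age 57 ≥ 18 ✓; rating 4 ≥ 3 ✓; 20 hrs/wk < 40 ✗ → not eligible.
Commuter Stipend — status part-time ✓; service 326 days ≥ 9 months (≈270 days) ✓; age 57 ≥ 18 ✓; dept Facilities ✗ → not eligible.
Professional Development Fund — status part-time ✓ (not excluded); service 326 days ≥ 60 days ✓; site Denver ✗ (not Austin) → not eligible.
Meal Allowance — status part-time ✗ (requires full-time) → not eligible.
Sabbatical Program — status part-time ✓ (not excluded); service 326 days ≥ 60 days ✓; age 57 ≥ 18 ✓; not eligible for Meal Allowance ✗ → not eligible.
Education Assistance — status part-time ✓ (not excluded); service 326 days ≥ 120 days ✓; rating 4 ≥ 4 ✓; grade G8 ≥ G5 ✓; dept Facilities ✓ → eligible.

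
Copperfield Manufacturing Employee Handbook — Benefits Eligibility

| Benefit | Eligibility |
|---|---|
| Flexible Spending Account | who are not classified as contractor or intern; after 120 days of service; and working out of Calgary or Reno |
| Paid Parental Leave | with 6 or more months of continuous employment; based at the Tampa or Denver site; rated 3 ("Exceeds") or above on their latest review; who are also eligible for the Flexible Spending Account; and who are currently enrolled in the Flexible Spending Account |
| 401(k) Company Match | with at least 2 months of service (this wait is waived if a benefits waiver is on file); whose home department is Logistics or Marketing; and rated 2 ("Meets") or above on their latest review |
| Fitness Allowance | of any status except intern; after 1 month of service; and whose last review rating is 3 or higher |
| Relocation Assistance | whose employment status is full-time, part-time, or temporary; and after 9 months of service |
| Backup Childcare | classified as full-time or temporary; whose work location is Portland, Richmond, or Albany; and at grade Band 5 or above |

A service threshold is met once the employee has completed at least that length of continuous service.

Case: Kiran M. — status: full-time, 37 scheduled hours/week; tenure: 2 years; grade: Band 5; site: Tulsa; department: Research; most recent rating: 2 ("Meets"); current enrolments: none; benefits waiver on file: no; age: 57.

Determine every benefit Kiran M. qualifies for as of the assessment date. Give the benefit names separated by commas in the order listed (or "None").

Flexible Spending Account — status full-time ✓ (not excluded); service 2 years ≥ 120 days ✓; site Tulsa ✗ (not Calgary or Reno) → not eligible.
Paid Parental Leave — service 2 years ≥ 6 months (≈180 days) ✓; site Tulsa ✗ (not Tampa or Denver) → not eligible.
401(k) Company Match — no waiver, service 2 years ≥ 2 months (≈60 days) ✓; dept Research ✗ → not eligible.
Fitness Allowance — status full-time ✓ (not excluded); service 2 years ≥ 1 month (≈30 days) ✓; rating 2 < 3 ✗ → not eligible.
Relocation Assistance — status full-time ✓; service 2 years ≥ 9 months (≈270 days) ✓ → eligible.
Backup Childcare — status full-time ✓; site Tulsa ✗ (not Portland, Richmond, or Albany) → not eligible.

Relocation Assistance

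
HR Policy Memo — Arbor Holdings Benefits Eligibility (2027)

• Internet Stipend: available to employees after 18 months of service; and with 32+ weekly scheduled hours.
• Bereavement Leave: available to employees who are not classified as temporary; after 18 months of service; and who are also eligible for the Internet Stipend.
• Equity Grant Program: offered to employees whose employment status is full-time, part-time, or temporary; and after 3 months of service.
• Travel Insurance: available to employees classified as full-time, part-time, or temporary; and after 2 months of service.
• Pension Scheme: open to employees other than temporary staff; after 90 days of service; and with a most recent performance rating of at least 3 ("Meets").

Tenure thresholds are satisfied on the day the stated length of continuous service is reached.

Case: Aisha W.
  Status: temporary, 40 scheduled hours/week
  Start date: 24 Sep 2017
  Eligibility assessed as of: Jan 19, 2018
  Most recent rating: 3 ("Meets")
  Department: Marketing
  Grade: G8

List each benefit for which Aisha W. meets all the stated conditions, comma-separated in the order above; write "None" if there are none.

Equity Grant Program, Travel Insurance

Service from 24 Sep 2017 to Jan 19, 2018: 117 days.
Internet Stipend — service 117 days < 18 months (≈540 days) ✗ → not eligible.
Bereavement Leave — status temporary ✗ (excluded) → not eligible.
Equity Grant Program — status temporary ✓; service 117 days ≥ 3 months (≈90 days) ✓ → eligible.
Travel Insurance — status temporary ✓; service 117 days ≥ 2 months (≈60 days) ✓ → eligible.
Pension Scheme — status temporary ✗ (excluded) → not eligible.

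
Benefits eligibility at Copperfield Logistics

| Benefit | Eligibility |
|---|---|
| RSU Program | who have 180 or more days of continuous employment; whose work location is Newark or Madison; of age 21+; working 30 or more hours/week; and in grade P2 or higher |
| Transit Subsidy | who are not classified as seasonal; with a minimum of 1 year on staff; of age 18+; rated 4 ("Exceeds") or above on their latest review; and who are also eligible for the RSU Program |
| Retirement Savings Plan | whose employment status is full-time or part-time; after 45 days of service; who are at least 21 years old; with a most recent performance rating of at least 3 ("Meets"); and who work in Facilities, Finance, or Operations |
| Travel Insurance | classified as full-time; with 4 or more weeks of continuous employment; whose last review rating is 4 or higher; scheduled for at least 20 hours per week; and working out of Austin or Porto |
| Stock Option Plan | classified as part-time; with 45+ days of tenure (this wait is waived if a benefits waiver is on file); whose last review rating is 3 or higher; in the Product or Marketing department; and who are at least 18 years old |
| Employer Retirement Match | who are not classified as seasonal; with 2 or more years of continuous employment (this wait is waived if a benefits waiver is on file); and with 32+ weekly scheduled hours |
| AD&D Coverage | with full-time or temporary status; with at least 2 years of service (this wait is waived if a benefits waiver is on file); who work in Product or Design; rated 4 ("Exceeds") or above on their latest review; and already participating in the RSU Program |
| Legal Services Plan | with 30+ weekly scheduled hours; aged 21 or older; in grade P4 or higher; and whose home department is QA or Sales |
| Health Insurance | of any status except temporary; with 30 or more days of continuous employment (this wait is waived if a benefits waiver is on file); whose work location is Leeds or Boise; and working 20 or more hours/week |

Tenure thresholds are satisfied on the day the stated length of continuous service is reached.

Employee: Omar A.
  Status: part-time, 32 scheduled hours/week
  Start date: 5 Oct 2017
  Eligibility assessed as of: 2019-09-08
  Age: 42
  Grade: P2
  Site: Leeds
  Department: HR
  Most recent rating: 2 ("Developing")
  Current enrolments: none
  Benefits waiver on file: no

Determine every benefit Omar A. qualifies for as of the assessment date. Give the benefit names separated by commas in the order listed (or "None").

Health Insurance

Service from 5 Oct 2017 to 2019-09-08: 703 days.
RSU Program — service 703 days ≥ 180 days ✓; site Leeds ✗ (not Newark or Madison) → not eligible.
Transit Subsidy — status part-time ✓ (not excluded); service 703 days ≥ 1 year (≈365 days) ✓; age 42 ≥ 18 ✓; rating 2 < 4 ✗ → not eligible.
Retirement Savings Plan — status part-time ✓; service 703 days ≥ 45 days ✓; age 42 ≥ 21 ✓; rating 2 < 3 ✗ → not eligible.
Travel Insurance — status part-time ✗ (requires full-time) → not eligible.
Stock Option Plan — status part-time ✓; no waiver, service 703 days ≥ 45 days ✓; rating 2 < 3 ✗ → not eligible.
Employer Retirement Match — status part-time ✓ (not excluded); no waiver, service 703 days < 2 years (≈730 days) ✗ → not eligible.
AD&D Coverage — status part-time ✗ (requires full-time or temporary) → not eligible.
Legal Services Plan — 32 hrs/wk ≥ 30 ✓; age 42 ≥ 21 ✓; grade P2 < P4 ✗ → not eligible.
Health Insurance — status part-time ✓ (not excluded); no waiver, service 703 days ≥ 30 days ✓; site Leeds ✓; 32 hrs/wk ≥ 20 ✓ → eligible.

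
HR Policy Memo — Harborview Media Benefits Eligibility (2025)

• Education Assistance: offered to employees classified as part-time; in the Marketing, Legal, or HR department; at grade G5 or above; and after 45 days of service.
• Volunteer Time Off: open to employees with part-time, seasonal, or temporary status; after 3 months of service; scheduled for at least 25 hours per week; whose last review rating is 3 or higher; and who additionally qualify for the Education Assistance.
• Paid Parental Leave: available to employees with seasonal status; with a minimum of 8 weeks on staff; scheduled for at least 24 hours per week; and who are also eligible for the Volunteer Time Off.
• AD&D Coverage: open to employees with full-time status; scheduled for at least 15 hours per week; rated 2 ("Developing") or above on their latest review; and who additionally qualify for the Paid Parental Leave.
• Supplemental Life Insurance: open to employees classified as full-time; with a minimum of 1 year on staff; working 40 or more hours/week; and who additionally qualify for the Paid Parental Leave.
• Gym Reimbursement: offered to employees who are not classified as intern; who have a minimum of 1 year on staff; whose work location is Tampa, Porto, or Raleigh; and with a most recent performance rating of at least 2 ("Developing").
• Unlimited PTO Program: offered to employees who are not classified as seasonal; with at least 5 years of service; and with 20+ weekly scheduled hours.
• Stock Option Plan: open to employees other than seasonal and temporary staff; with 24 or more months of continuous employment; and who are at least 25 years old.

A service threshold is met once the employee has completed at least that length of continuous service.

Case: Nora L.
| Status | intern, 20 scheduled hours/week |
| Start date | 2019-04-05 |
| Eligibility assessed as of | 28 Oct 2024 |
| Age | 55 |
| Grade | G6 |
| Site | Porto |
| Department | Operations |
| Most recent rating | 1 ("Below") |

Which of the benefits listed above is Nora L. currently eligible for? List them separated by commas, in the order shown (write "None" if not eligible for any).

Service from 2019-04-05 to 28 Oct 2024: 2033 days.
Education Assistance — status intern ✗ (requires part-time) → not eligible.
Volunteer Time Off — status intern ✗ (requires part-time, seasonal, or temporary) → not eligible.
Paid Parental Leave — status intern ✗ (requires seasonal) → not eligible.
AD&D Coverage — status intern ✗ (requires full-time) → not eligible.
Supplemental Life Insurance — status intern ✗ (requires full-time) → not eligible.
Gym Reimbursement — status intern ✗ (excluded) → not eligible.
Unlimited PTO Program — status intern ✓ (not excluded); service 2033 days ≥ 5 years (≈1825 days) ✓; 20 hrs/wk ≥ 20 ✓ → eligible.
Stock Option Plan — status intern ✓ (not excluded); service 2033 days ≥ 24 months (≈720 days) ✓; age 55 ≥ 25 ✓ → eligible.

Unlimited PTO Program, Stock Option Plan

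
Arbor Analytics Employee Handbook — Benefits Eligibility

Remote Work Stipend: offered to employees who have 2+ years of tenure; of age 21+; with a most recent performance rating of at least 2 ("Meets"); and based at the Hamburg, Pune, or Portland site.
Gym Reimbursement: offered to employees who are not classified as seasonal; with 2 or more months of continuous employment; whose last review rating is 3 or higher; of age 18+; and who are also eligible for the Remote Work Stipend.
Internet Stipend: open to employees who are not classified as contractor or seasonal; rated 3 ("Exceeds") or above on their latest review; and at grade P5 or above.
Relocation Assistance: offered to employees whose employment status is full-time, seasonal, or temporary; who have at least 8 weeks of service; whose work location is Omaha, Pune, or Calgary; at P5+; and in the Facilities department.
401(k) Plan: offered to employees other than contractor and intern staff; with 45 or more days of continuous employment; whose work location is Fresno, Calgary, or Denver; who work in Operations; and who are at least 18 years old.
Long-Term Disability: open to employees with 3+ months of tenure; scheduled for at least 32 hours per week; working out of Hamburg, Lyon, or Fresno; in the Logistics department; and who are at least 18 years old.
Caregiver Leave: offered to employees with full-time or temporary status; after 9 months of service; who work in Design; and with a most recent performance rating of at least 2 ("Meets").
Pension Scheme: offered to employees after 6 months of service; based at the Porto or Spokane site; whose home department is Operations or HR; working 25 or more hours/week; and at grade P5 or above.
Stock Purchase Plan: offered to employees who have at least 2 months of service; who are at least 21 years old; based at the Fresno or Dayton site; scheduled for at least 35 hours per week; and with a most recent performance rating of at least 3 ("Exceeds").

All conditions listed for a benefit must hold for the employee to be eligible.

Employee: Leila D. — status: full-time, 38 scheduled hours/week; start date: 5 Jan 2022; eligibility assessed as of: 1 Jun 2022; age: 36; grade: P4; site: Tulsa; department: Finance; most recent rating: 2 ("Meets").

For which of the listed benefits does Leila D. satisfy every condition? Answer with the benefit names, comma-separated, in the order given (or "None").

Service from 5 Jan 2022 to 1 Jun 2022: 147 days.
Remote Work Stipend — service 147 days < 2 years (≈730 days) ✗ → not eligible.
Gym Reimbursement — status full-time ✓ (not excluded); service 147 days ≥ 2 months (≈60 days) ✓; rating 2 < 3 ✗ → not eligible.
Internet Stipend — status full-time ✓ (not excluded); rating 2 < 3 ✗ → not eligible.
Relocation Assistance — status full-time ✓; service 147 days ≥ 8 weeks (≈56 days) ✓; site Tulsa ✗ (not Omaha, Pune, or Calgary) → not eligible.
401(k) Plan — status full-time ✓ (not excluded); service 147 days ≥ 45 days ✓; site Tulsa ✗ (not Fresno, Calgary, or Denver) → not eligible.
Long-Term Disability — service 147 days ≥ 3 months (≈90 days) ✓; 38 hrs/wk ≥ 32 ✓; site Tulsa ✗ (not Hamburg, Lyon, or Fresno) → not eligible.
Caregiver Leave — status full-time ✓; service 147 days < 9 months (≈270 days) ✗ → not eligible.
Pension Scheme — service 147 days < 6 months (≈180 days) ✗ → not eligible.
Stock Purchase Plan — service 147 days ≥ 2 months (≈60 days) ✓; age 36 ≥ 21 ✓; site Tulsa ✗ (not Fresno or Dayton) → not eligible.

None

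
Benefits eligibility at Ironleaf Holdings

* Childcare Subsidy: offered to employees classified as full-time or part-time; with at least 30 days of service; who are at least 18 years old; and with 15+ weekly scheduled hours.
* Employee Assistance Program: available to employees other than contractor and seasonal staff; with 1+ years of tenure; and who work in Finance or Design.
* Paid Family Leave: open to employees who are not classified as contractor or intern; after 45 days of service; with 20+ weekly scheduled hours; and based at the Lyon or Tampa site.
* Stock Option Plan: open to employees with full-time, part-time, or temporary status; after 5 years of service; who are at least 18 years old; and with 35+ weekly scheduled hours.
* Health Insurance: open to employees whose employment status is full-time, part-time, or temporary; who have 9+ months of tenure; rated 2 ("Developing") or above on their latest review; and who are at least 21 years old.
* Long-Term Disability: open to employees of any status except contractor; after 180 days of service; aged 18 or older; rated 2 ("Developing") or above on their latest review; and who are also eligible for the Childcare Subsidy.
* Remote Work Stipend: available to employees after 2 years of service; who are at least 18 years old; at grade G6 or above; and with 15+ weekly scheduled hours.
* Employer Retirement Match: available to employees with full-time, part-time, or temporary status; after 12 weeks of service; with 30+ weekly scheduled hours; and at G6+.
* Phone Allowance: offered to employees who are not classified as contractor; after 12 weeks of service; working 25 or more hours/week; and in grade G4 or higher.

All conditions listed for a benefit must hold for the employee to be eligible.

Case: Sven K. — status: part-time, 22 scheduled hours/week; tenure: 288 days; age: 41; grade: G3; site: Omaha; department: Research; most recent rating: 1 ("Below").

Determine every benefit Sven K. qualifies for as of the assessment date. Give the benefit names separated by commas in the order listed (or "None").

Childcare Subsidy — status part-time ✓; service 288 days ≥ 30 days ✓; age 41 ≥ 18 ✓; 22 hrs/wk ≥ 15 ✓ → eligible.
Employee Assistance Program — status part-time ✓ (not excluded); service 288 days < 1 year (≈365 days) ✗ → not eligible.
Paid Family Leave — status part-time ✓ (not excluded); service 288 days ≥ 45 days ✓; 22 hrs/wk ≥ 20 ✓; site Omaha ✗ (not Lyon or Tampa) → not eligible.
Stock Option Plan — status part-time ✓; service 288 days < 5 years (≈1825 days) ✗ → not eligible.
Health Insurance — status part-time ✓; service 288 days ≥ 9 months (≈270 days) ✓; rating 1 < 2 ✗ → not eligible.
Long-Term Disability — status part-time ✓ (not excluded); service 288 days ≥ 180 days ✓; age 41 ≥ 18 ✓; rating 1 < 2 ✗ → not eligible.
Remote Work Stipend — service 288 days < 2 years (≈730 days) ✗ → not eligible.
Employer Retirement Match — status part-time ✓; service 288 days ≥ 12 weeks (≈84 days) ✓; 22 hrs/wk < 30 ✗ → not eligible.
Phone Allowance — status part-time ✓ (not excluded); service 288 days ≥ 12 weeks (≈84 days) ✓; 22 hrs/wk < 25 ✗ → not eligible.

Childcare Subsidy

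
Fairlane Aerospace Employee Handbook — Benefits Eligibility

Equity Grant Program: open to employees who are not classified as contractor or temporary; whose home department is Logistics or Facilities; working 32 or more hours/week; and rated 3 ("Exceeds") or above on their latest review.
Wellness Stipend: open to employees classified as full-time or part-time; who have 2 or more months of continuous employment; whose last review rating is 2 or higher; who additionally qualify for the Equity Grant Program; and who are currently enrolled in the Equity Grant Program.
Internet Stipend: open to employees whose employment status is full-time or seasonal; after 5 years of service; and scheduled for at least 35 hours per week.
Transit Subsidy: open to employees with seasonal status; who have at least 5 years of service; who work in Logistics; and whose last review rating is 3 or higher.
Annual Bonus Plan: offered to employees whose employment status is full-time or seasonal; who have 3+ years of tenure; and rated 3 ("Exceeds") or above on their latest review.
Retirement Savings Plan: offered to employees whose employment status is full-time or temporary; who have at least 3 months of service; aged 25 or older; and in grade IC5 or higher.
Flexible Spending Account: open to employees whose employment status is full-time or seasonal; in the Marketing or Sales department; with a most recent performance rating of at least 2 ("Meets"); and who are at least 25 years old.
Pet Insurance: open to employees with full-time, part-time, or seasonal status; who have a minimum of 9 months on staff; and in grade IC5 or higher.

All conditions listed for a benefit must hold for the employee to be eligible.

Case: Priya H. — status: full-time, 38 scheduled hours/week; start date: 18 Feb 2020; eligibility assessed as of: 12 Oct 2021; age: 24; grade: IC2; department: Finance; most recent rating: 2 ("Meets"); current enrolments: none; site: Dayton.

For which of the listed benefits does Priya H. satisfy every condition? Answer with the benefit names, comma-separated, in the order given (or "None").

Service from 18 Feb 2020 to 12 Oct 2021: 602 days.
Equity Grant Program — status full-time ✓ (not excluded); dept Finance ✗ → not eligible.
Wellness Stipend — status full-time ✓; service 602 days ≥ 2 months (≈60 days) ✓; rating 2 ≥ 2 ✓; not eligible for Equity Grant Program ✗ → not eligible.
Internet Stipend — status full-time ✓; service 602 days < 5 years (≈1825 days) ✗ → not eligible.
Transit Subsidy — status full-time ✗ (requires seasonal) → not eligible.
Annual Bonus Plan — status full-time ✓; service 602 days < 3 years (≈1095 days) ✗ → not eligible.
Retirement Savings Plan — status full-time ✓; service 602 days ≥ 3 months (≈90 days) ✓; age 24 < 25 ✗ → not eligible.
Flexible Spending Account — status full-time ✓; dept Finance ✗ → not eligible.
Pet Insurance — status full-time ✓; service 602 days ≥ 9 months (≈270 days) ✓; grade IC2 < IC5 ✗ → not eligible.

None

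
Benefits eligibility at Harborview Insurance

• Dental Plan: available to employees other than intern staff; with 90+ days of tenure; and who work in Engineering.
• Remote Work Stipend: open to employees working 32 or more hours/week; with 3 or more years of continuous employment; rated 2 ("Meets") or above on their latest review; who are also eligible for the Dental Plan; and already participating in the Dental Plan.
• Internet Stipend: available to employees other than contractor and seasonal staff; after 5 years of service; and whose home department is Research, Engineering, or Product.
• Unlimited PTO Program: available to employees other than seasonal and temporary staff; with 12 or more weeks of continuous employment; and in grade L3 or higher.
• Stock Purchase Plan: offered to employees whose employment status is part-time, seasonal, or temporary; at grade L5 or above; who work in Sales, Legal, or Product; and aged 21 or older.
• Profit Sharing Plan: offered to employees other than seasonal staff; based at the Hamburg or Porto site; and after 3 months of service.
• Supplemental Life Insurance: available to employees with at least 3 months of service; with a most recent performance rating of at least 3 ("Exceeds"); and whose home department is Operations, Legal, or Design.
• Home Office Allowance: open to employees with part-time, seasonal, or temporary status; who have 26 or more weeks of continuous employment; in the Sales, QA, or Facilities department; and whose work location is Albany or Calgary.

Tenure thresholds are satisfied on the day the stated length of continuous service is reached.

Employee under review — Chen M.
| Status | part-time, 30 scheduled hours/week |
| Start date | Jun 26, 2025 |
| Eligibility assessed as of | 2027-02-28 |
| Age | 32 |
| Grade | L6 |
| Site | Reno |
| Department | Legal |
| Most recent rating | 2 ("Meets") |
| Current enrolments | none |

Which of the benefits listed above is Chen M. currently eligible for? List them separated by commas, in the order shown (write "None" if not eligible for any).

Service from Jun 26, 2025 to 2027-02-28: 612 days.
Dental Plan — status part-time ✓ (not excluded); service 612 days ≥ 90 days ✓; dept Legal ✗ → not eligible.
Remote Work Stipend — 30 hrs/wk < 32 ✗ → not eligible.
Internet Stipend — status part-time ✓ (not excluded); service 612 days < 5 years (≈1825 days) ✗ → not eligible.
Unlimited PTO Program — status part-time ✓ (not excluded); service 612 days ≥ 12 weeks (≈84 days) ✓; grade L6 ≥ L3 ✓ → eligible.
Stock Purchase Plan — status part-time ✓; grade L6 ≥ L5 ✓; dept Legal ✓; age 32 ≥ 21 ✓ → eligible.
Profit Sharing Plan — status part-time ✓ (not excluded); site Reno ✗ (not Hamburg or Porto) → not eligible.
Supplemental Life Insurance — service 612 days ≥ 3 months (≈90 days) ✓; rating 2 < 3 ✗ → not eligible.
Home Office Allowance — status part-time ✓; service 612 days ≥ 26 weeks (≈182 days) ✓; dept Legal ✗ → not eligible.

Unlimited PTO Program, Stock Purchase Plan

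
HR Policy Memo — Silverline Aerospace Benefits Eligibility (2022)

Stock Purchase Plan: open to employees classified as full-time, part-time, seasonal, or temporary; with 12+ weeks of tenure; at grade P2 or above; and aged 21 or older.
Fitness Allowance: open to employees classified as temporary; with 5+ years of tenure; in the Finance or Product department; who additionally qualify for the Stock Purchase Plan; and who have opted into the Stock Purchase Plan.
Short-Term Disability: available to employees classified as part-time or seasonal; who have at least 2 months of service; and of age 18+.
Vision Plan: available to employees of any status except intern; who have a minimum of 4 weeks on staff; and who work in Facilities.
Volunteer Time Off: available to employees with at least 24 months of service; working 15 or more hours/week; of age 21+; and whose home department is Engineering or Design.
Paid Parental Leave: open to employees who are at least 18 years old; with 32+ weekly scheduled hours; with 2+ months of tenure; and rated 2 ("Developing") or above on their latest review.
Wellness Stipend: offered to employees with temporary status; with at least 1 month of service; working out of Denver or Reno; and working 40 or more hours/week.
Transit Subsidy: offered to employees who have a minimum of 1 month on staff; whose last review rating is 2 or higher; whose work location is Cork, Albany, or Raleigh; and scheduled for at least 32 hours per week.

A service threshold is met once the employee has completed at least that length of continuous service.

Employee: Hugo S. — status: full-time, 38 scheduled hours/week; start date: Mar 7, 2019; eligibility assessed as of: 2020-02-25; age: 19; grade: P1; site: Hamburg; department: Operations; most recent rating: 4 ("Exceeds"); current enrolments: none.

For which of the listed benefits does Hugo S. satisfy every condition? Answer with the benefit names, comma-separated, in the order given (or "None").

Service from Mar 7, 2019 to 2020-02-25: 355 days.
Stock Purchase Plan — status full-time ✓; service 355 days ≥ 12 weeks (≈84 days) ✓; grade P1 < P2 ✗ → not eligible.
Fitness Allowance — status full-time ✗ (requires temporary) → not eligible.
Short-Term Disability — status full-time ✗ (requires part-time or seasonal) → not eligible.
Vision Plan — status full-time ✓ (not excluded); service 355 days ≥ 4 weeks (≈28 days) ✓; dept Operations ✗ → not eligible.
Volunteer Time Off — service 355 days < 24 months (≈720 days) ✗ → not eligible.
Paid Parental Leave — age 19 ≥ 18 ✓; 38 hrs/wk ≥ 32 ✓; service 355 days ≥ 2 months (≈60 days) ✓; rating 4 ≥ 2 ✓ → eligible.
Wellness Stipend — status full-time ✗ (requires temporary) → not eligible.
Transit Subsidy — service 355 days ≥ 1 month (≈30 days) ✓; rating 4 ≥ 2 ✓; site Hamburg ✗ (not Cork, Albany, or Raleigh) → not eligible.

Paid Parental Leave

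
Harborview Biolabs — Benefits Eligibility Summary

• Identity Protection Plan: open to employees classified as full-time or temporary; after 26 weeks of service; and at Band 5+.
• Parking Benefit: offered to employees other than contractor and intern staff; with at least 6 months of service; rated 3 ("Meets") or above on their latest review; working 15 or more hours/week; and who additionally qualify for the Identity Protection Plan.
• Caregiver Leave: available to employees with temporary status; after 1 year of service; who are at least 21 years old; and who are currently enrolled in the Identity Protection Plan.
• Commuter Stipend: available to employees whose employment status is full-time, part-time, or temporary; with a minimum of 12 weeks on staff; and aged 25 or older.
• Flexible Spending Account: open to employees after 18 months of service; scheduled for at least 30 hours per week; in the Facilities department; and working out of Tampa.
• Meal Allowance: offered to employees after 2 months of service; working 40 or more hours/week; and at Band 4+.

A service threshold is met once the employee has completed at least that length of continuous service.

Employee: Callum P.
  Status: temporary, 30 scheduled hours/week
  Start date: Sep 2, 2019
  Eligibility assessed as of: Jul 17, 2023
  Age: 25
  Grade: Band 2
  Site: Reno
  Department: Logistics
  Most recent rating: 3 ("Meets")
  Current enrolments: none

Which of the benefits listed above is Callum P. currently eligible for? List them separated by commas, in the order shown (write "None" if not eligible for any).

Commuter Stipend

Service from Sep 2, 2019 to Jul 17, 2023: 1414 days.
Identity Protection Plan — status temporary ✓; service 1414 days ≥ 26 weeks (≈182 days) ✓; grade Band 2 < Band 5 ✗ → not eligible.
Parking Benefit — status temporary ✓ (not excluded); service 1414 days ≥ 6 months (≈180 days) ✓; rating 3 ≥ 3 ✓; 30 hrs/wk ≥ 15 ✓; not eligible for Identity Protection Plan ✗ → not eligible.
Caregiver Leave — status temporary ✓; service 1414 days ≥ 1 year (≈365 days) ✓; age 25 ≥ 21 ✓; not enrolled in Identity Protection Plan ✗ → not eligible.
Commuter Stipend — status temporary ✓; service 1414 days ≥ 12 weeks (≈84 days) ✓; age 25 ≥ 25 ✓ → eligible.
Flexible Spending Account — service 1414 days ≥ 18 months (≈540 days) ✓; 30 hrs/wk ≥ 30 ✓; dept Logistics ✗ → not eligible.
Meal Allowance — service 1414 days ≥ 2 months (≈60 days) ✓; 30 hrs/wk < 40 ✗ → not eligible.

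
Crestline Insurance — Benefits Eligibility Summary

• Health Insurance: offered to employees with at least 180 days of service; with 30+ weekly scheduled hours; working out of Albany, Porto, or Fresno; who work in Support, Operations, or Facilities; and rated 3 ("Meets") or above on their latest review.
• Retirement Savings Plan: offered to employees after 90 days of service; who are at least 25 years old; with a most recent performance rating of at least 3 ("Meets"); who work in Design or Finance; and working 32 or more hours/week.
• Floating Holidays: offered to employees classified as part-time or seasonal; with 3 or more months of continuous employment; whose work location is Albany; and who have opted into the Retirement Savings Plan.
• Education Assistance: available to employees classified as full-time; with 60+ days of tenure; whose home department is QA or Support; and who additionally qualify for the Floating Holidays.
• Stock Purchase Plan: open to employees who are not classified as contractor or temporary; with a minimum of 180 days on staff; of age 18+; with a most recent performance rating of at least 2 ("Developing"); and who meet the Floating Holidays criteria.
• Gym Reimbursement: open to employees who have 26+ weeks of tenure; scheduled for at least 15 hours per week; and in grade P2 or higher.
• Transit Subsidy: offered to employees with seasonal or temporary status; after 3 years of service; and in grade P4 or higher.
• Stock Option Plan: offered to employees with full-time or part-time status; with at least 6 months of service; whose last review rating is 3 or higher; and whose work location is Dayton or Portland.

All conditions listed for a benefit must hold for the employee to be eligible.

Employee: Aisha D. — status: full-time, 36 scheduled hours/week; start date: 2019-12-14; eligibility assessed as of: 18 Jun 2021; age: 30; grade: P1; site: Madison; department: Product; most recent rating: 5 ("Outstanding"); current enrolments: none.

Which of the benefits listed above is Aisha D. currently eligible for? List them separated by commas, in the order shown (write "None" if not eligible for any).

Service from 2019-12-14 to 18 Jun 2021: 552 days.
Health Insurance — service 552 days ≥ 180 days ✓; 36 hrs/wk ≥ 30 ✓; site Madison ✗ (not Albany, Porto, or Fresno) → not eligible.
Retirement Savings Plan — service 552 days ≥ 90 days ✓; age 30 ≥ 25 ✓; rating 5 ≥ 3 ✓; dept Product ✗ → not eligible.
Floating Holidays — status full-time ✗ (requires part-time or seasonal) → not eligible.
Education Assistance — status full-time ✓; service 552 days ≥ 60 days ✓; dept Product ✗ → not eligible.
Stock Purchase Plan — status full-time ✓ (not excluded); service 552 days ≥ 180 days ✓; age 30 ≥ 18 ✓; rating 5 ≥ 2 ✓; not eligible for Floating Holidays ✗ → not eligible.
Gym Reimbursement — service 552 days ≥ 26 weeks (≈182 days) ✓; 36 hrs/wk ≥ 15 ✓; grade P1 < P2 ✗ → not eligible.
Transit Subsidy — status full-time ✗ (requires seasonal or temporary) → not eligible.
Stock Option Plan — status full-time ✓; service 552 days ≥ 6 months (≈180 days) ✓; rating 5 ≥ 3 ✓; site Madison ✗ (not Dayton or Portland) → not eligible.

None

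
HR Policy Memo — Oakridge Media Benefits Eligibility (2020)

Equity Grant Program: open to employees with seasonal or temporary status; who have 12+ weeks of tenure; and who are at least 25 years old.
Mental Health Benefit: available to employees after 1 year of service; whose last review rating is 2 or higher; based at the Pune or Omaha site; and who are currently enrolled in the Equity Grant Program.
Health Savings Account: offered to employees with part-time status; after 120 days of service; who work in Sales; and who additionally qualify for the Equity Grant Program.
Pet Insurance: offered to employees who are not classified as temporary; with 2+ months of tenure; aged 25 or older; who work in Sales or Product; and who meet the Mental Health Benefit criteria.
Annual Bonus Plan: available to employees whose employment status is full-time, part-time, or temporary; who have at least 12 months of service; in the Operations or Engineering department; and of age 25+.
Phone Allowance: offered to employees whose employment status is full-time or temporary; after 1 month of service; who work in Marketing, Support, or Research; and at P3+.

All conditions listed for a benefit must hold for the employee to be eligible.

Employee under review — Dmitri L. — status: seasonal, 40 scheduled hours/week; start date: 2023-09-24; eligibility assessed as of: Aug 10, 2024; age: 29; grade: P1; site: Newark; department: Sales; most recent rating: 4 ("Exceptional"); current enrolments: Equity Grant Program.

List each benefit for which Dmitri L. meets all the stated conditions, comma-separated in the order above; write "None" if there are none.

Service from 2023-09-24 to Aug 10, 2024: 321 days.
Equity Grant Program — status seasonal ✓; service 321 days ≥ 12 weeks (≈84 days) ✓; age 29 ≥ 25 ✓ → eligible.
Mental Health Benefit — service 321 days < 1 year (≈365 days) ✗ → not eligible.
Health Savings Account — status seasonal ✗ (requires part-time) → not eligible.
Pet Insurance — status seasonal ✓ (not excluded); service 321 days ≥ 2 months (≈60 days) ✓; age 29 ≥ 25 ✓; dept Sales ✓; not eligible for Mental Health Benefit ✗ → not eligible.
Annual Bonus Plan — status seasonal ✗ (requires full-time, part-time, or temporary) → not eligible.
Phone Allowance — status seasonal ✗ (requires full-time or temporary) → not eligible.

Equity Grant Program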